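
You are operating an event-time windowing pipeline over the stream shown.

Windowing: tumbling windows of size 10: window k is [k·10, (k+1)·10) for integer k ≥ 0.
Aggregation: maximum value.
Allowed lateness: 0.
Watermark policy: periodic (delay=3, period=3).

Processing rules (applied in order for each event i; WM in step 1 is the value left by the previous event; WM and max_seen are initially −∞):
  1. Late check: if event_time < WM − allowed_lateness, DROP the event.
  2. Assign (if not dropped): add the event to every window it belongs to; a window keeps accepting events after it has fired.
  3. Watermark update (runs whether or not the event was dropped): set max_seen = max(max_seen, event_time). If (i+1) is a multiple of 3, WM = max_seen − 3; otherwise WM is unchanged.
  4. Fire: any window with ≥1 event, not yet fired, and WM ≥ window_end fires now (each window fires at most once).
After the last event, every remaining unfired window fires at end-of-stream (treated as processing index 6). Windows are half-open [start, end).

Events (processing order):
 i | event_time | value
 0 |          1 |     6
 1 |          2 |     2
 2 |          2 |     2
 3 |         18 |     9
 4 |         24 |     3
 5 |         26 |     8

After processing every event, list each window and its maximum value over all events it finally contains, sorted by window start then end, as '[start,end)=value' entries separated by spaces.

[0,10)=6 [10,20)=9 [20,30)=8

i=0 t=1 v=6: → [0,10); WM=−∞
i=1 t=2 v=2: → [0,10); WM=−∞
i=2 t=2 v=2: → [0,10); WM=-1
i=3 t=18 v=9: → [10,20); WM=-1
i=4 t=24 v=3: → [20,30); WM=-1
i=5 t=26 v=8: → [20,30); WM=23; [0,10) fires=6 [10,20) fires=9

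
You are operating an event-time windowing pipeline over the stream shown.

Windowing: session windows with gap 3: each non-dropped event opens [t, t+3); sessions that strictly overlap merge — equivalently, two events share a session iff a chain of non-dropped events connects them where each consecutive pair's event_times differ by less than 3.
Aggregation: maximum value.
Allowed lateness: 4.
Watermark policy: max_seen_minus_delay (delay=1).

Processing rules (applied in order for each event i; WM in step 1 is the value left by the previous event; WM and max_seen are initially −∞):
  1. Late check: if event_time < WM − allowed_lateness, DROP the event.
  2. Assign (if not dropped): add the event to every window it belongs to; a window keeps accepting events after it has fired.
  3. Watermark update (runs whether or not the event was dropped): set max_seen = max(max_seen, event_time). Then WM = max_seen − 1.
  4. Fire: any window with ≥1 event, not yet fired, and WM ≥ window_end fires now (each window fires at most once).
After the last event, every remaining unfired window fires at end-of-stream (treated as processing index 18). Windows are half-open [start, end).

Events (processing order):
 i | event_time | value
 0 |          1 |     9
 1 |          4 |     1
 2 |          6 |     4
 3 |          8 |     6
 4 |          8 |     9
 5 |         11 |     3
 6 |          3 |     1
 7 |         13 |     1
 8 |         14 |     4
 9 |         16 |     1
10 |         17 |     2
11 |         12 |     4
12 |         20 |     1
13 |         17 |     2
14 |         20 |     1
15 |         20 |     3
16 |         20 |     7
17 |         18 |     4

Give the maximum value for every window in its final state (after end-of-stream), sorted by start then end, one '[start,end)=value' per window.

[1,4)=9 [4,11)=9 [11,23)=7

i=0 t=1 v=9: → [1,4); WM=0
i=1 t=4 v=1: → [4,7); WM=3
i=2 t=6 v=4: → [4,9); WM=5
i=3 t=8 v=6: → [4,11); WM=7
i=4 t=8 v=9: → [4,11); WM=7
i=5 t=11 v=3: → [11,14); WM=10
i=6 t=3 v=1: DROP (t<10-4); WM=10
i=7 t=13 v=1: → [11,16); WM=12
i=8 t=14 v=4: → [11,17); WM=13
i=9 t=16 v=1: → [11,19); WM=15
i=10 t=17 v=2: → [11,20); WM=16
i=11 t=12 v=4: → [11,20); WM=16
i=12 t=20 v=1: → [20,23); WM=19
i=13 t=17 v=2: → [11,20); WM=19
i=14 t=20 v=1: → [20,23); WM=19
i=15 t=20 v=3: → [20,23); WM=19
i=16 t=20 v=7: → [20,23); WM=19
i=17 t=18 v=4: → [11,23); WM=19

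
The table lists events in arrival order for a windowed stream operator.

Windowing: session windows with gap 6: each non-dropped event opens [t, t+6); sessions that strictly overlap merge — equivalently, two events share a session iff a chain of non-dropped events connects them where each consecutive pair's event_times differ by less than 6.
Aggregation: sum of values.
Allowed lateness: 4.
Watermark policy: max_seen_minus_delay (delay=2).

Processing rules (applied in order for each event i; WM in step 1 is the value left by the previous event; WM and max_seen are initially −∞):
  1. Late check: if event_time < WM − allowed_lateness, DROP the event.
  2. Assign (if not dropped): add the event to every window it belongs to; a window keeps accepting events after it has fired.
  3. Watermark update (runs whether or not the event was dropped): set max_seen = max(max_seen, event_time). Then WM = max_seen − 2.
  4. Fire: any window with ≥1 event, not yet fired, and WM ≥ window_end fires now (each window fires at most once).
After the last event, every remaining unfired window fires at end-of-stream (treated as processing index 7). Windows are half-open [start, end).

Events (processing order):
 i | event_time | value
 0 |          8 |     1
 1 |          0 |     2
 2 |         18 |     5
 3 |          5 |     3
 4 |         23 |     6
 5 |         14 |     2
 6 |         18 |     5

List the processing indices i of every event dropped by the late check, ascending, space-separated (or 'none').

1 3 5

i=0 t=8 v=1: → [8,14); WM=6
i=1 t=0 v=2: DROP (t<6-4); WM=6
i=2 t=18 v=5: → [18,24); WM=16
i=3 t=5 v=3: DROP (t<16-4); WM=16
i=4 t=23 v=6: → [18,29); WM=21
i=5 t=14 v=2: DROP (t<21-4); WM=21
i=6 t=18 v=5: → [18,29); WM=21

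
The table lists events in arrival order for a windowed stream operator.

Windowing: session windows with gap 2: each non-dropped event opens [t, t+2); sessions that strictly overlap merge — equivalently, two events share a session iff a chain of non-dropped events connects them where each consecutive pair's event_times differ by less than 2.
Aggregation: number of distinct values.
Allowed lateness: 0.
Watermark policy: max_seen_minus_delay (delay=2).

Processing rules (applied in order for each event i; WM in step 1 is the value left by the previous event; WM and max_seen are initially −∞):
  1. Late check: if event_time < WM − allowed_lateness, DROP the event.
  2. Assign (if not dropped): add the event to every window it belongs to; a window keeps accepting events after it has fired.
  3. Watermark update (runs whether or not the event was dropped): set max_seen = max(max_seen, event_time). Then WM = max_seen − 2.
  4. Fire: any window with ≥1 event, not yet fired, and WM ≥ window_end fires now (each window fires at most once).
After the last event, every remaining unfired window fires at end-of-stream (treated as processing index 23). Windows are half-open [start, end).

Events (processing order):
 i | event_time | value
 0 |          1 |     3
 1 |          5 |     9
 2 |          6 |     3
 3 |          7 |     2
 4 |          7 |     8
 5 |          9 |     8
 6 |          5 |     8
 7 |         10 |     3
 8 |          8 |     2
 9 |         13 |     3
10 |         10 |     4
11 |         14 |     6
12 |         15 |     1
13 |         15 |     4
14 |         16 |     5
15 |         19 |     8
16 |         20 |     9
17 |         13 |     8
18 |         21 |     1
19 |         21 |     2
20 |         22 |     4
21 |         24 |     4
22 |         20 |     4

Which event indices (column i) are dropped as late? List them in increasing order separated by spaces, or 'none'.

6 10 17 22

i=0 t=1 v=3: → [1,3); WM=-1
i=1 t=5 v=9: → [5,7); WM=3
i=2 t=6 v=3: → [5,8); WM=4
i=3 t=7 v=2: → [5,9); WM=5
i=4 t=7 v=8: → [5,9); WM=5
i=5 t=9 v=8: → [9,11); WM=7
i=6 t=5 v=8: DROP (t<7-0); WM=7
i=7 t=10 v=3: → [9,12); WM=8
i=8 t=8 v=2: → [5,12); WM=8
i=9 t=13 v=3: → [13,15); WM=11
i=10 t=10 v=4: DROP (t<11-0); WM=11
i=11 t=14 v=6: → [13,16); WM=12
i=12 t=15 v=1: → [13,17); WM=13
i=13 t=15 v=4: → [13,17); WM=13
i=14 t=16 v=5: → [13,18); WM=14
i=15 t=19 v=8: → [19,21); WM=17
i=16 t=20 v=9: → [19,22); WM=18
i=17 t=13 v=8: DROP (t<18-0); WM=18
i=18 t=21 v=1: → [19,23); WM=19
i=19 t=21 v=2: → [19,23); WM=19
i=20 t=22 v=4: → [19,24); WM=20
i=21 t=24 v=4: → [24,26); WM=22
i=22 t=20 v=4: DROP (t<22-0); WM=22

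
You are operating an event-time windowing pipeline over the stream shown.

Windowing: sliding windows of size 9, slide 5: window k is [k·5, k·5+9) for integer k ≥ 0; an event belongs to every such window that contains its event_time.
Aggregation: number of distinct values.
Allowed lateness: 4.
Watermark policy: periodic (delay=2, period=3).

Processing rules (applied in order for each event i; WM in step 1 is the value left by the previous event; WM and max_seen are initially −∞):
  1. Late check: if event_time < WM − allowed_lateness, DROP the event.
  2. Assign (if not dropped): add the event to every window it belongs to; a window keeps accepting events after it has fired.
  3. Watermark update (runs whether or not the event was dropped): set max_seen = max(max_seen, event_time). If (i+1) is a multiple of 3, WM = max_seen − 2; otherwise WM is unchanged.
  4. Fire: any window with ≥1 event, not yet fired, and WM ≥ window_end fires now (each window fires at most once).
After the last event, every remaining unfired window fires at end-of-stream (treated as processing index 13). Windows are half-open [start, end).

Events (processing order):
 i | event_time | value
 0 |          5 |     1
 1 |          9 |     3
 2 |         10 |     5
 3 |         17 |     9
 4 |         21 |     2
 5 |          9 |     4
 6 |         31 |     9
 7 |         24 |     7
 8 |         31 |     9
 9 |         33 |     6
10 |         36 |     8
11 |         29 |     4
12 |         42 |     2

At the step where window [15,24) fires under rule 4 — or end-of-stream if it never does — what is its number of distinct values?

2

i=0 t=5 v=1: → [5,14),[0,9); WM=−∞
i=1 t=9 v=3: → [5,14); WM=−∞
i=2 t=10 v=5: → [10,19),[5,14); WM=8
i=3 t=17 v=9: → [15,24),[10,19); WM=8
i=4 t=21 v=2: → [20,29),[15,24); WM=8
i=5 t=9 v=4: → [5,14); WM=19; [0,9) fires=1 [5,14) fires=4 [10,19) fires=2
i=6 t=31 v=9: → [30,39),[25,34); WM=19
i=7 t=24 v=7: → [20,29); WM=19
i=8 t=31 v=9: → [30,39),[25,34); WM=29; [15,24) fires=2 [20,29) fires=2
i=9 t=33 v=6: → [30,39),[25,34); WM=29
i=10 t=36 v=8: → [35,44),[30,39); WM=29
i=11 t=29 v=4: → [25,34); WM=34; [25,34) fires=3
i=12 t=42 v=2: → [40,49),[35,44); WM=34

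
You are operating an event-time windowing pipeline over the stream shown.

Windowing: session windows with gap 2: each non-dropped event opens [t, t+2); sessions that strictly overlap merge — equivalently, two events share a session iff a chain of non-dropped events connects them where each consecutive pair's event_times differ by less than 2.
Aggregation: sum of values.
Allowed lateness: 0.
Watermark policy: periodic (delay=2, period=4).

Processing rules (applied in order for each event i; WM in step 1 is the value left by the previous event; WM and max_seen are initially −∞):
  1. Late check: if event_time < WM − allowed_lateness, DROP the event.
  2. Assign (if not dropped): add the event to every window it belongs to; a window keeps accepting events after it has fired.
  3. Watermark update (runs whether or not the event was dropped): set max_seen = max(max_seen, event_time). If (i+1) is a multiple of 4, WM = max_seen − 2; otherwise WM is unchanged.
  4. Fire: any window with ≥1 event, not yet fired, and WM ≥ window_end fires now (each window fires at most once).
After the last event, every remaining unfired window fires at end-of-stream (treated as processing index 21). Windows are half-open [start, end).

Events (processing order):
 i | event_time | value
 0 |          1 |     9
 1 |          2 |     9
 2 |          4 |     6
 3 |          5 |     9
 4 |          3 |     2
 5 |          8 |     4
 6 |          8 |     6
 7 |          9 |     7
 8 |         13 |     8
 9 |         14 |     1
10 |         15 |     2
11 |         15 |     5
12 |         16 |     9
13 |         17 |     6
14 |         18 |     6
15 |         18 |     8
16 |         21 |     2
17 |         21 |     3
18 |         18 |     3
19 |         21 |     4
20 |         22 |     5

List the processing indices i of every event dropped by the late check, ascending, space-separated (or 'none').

none

i=0 t=1 v=9: → [1,3); WM=−∞
i=1 t=2 v=9: → [1,4); WM=−∞
i=2 t=4 v=6: → [4,6); WM=−∞
i=3 t=5 v=9: → [4,7); WM=3
i=4 t=3 v=2: → [1,7); WM=3
i=5 t=8 v=4: → [8,10); WM=3
i=6 t=8 v=6: → [8,10); WM=3
i=7 t=9 v=7: → [8,11); WM=7
i=8 t=13 v=8: → [13,15); WM=7
i=9 t=14 v=1: → [13,16); WM=7
i=10 t=15 v=2: → [13,17); WM=7
i=11 t=15 v=5: → [13,17); WM=13
i=12 t=16 v=9: → [13,18); WM=13
i=13 t=17 v=6: → [13,19); WM=13
i=14 t=18 v=6: → [13,20); WM=13
i=15 t=18 v=8: → [13,20); WM=16
i=16 t=21 v=2: → [21,23); WM=16
i=17 t=21 v=3: → [21,23); WM=16
i=18 t=18 v=3: → [13,20); WM=16
i=19 t=21 v=4: → [21,23); WM=19
i=20 t=22 v=5: → [21,24); WM=19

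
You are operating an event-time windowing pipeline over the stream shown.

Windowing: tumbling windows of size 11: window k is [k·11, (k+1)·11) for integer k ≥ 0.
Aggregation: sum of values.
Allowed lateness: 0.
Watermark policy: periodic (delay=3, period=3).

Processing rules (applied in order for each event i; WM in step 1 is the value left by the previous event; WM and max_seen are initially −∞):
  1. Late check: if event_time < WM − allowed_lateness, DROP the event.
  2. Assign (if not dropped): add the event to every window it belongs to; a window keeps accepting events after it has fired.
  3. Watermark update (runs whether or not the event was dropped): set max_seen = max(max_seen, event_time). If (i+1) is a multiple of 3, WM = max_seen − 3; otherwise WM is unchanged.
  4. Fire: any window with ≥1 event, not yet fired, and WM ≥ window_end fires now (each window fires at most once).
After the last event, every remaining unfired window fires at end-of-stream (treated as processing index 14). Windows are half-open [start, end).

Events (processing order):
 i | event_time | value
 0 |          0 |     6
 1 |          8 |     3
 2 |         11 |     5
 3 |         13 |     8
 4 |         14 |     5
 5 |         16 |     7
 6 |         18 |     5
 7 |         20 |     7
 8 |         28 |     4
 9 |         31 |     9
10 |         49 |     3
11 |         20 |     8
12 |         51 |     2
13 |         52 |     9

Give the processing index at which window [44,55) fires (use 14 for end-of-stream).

i=0 t=0 v=6: → [0,11); WM=−∞
i=1 t=8 v=3: → [0,11); WM=−∞
i=2 t=11 v=5: → [11,22); WM=8
i=3 t=13 v=8: → [11,22); WM=8
i=4 t=14 v=5: → [11,22); WM=8
i=5 t=16 v=7: → [11,22); WM=13; [0,11) fires=9
i=6 t=18 v=5: → [11,22); WM=13
i=7 t=20 v=7: → [11,22); WM=13
i=8 t=28 v=4: → [22,33); WM=25; [11,22) fires=37
i=9 t=31 v=9: → [22,33); WM=25
i=10 t=49 v=3: → [44,55); WM=25
i=11 t=20 v=8: DROP (t<25-0); WM=46; [22,33) fires=13
i=12 t=51 v=2: → [44,55); WM=46
i=13 t=52 v=9: → [44,55); WM=46

14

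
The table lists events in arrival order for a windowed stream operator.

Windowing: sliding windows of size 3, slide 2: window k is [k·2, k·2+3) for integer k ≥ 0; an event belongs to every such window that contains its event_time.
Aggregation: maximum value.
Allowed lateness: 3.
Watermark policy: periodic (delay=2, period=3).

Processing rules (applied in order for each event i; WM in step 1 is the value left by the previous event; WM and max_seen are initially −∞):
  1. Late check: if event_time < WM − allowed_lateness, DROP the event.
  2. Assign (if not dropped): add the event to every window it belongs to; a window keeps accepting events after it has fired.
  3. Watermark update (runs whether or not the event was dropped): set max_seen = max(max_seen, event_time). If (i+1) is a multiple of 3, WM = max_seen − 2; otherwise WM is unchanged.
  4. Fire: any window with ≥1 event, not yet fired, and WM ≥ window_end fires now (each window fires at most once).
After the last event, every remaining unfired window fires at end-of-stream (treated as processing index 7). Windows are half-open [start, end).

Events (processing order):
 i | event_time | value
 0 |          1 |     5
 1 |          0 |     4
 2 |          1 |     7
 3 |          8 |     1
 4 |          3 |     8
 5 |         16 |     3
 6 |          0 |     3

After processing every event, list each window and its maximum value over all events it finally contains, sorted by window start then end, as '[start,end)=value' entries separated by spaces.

[0,3)=7 [2,5)=8 [6,9)=1 [8,11)=1 [14,17)=3 [16,19)=3

i=0 t=1 v=5: → [0,3); WM=−∞
i=1 t=0 v=4: → [0,3); WM=−∞
i=2 t=1 v=7: → [0,3); WM=-1
i=3 t=8 v=1: → [8,11),[6,9); WM=-1
i=4 t=3 v=8: → [2,5); WM=-1
i=5 t=16 v=3: → [16,19),[14,17); WM=14; [0,3) fires=7 [2,5) fires=8 [6,9) fires=1 [8,11) fires=1
i=6 t=0 v=3: DROP (t<14-3); WM=14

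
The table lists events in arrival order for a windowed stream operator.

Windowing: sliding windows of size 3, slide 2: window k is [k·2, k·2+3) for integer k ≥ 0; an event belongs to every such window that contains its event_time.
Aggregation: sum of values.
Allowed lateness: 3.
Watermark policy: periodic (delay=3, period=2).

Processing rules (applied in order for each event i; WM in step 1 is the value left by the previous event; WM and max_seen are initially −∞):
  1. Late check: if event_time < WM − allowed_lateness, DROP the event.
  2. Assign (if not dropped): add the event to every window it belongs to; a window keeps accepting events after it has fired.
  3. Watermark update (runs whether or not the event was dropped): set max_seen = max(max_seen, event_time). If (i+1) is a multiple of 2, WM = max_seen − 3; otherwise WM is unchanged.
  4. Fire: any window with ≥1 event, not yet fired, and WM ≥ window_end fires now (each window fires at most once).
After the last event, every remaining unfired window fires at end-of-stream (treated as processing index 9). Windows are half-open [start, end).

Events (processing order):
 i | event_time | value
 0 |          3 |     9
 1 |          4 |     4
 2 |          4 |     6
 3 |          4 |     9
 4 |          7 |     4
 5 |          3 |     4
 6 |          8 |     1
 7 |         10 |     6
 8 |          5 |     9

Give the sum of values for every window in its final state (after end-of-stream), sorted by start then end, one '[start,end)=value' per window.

i=0 t=3 v=9: → [2,5); WM=−∞
i=1 t=4 v=4: → [4,7),[2,5); WM=1
i=2 t=4 v=6: → [4,7),[2,5); WM=1
i=3 t=4 v=9: → [4,7),[2,5); WM=1
i=4 t=7 v=4: → [6,9); WM=1
i=5 t=3 v=4: → [2,5); WM=4
i=6 t=8 v=1: → [8,11),[6,9); WM=4
i=7 t=10 v=6: → [10,13),[8,11); WM=7; [2,5) fires=32 [4,7) fires=19
i=8 t=5 v=9: → [4,7); WM=7

[2,5)=32 [4,7)=28 [6,9)=5 [8,11)=7 [10,13)=6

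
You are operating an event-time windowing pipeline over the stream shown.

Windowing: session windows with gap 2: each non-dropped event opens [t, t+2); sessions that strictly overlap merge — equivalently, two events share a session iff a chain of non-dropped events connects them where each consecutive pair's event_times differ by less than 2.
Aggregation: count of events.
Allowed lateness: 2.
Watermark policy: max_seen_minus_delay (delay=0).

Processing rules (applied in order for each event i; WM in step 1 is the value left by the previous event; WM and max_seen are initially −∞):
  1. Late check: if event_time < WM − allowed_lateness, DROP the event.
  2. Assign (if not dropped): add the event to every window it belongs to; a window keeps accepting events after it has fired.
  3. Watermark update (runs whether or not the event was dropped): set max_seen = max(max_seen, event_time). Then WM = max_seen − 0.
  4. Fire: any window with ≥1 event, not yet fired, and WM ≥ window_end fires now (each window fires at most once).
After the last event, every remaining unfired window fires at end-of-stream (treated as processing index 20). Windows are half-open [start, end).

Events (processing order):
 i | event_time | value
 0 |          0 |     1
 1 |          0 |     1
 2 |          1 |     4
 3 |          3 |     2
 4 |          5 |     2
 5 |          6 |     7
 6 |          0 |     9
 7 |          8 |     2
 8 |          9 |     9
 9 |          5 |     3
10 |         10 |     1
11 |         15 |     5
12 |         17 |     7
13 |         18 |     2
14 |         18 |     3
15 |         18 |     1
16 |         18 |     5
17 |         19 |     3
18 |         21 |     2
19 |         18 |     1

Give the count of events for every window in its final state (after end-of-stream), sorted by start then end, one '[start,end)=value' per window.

i=0 t=0 v=1: → [0,2); WM=0
i=1 t=0 v=1: → [0,2); WM=0
i=2 t=1 v=4: → [0,3); WM=1
i=3 t=3 v=2: → [3,5); WM=3
i=4 t=5 v=2: → [5,7); WM=5
i=5 t=6 v=7: → [5,8); WM=6
i=6 t=0 v=9: DROP (t<6-2); WM=6
i=7 t=8 v=2: → [8,10); WM=8
i=8 t=9 v=9: → [8,11); WM=9
i=9 t=5 v=3: DROP (t<9-2); WM=9
i=10 t=10 v=1: → [8,12); WM=10
i=11 t=15 v=5: → [15,17); WM=15
i=12 t=17 v=7: → [17,19); WM=17
i=13 t=18 v=2: → [17,20); WM=18
i=14 t=18 v=3: → [17,20); WM=18
i=15 t=18 v=1: → [17,20); WM=18
i=16 t=18 v=5: → [17,20); WM=18
i=17 t=19 v=3: → [17,21); WM=19
i=18 t=21 v=2: → [21,23); WM=21
i=19 t=18 v=1: DROP (t<21-2); WM=21

[0,3)=3 [3,5)=1 [5,8)=2 [8,12)=3 [15,17)=1 [17,21)=6 [21,23)=1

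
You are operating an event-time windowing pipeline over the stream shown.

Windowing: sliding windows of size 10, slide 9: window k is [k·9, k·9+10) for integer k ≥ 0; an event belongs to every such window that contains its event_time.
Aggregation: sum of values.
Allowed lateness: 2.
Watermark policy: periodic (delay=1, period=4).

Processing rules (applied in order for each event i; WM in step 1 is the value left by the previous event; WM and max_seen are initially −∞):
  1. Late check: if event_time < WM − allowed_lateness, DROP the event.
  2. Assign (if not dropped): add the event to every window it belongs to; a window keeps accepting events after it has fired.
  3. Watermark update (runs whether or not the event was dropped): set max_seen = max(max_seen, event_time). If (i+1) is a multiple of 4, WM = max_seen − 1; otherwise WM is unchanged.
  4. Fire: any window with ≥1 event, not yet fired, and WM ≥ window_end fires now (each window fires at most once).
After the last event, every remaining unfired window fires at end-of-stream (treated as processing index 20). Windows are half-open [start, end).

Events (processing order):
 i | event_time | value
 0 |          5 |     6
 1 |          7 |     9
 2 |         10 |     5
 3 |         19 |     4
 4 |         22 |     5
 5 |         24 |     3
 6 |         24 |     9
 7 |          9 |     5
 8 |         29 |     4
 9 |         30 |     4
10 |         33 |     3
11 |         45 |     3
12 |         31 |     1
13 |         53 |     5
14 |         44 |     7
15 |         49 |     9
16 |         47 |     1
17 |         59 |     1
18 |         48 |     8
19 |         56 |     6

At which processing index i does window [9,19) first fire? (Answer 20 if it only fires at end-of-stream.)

7

i=0 t=5 v=6: → [0,10); WM=−∞
i=1 t=7 v=9: → [0,10); WM=−∞
i=2 t=10 v=5: → [9,19); WM=−∞
i=3 t=19 v=4: → [18,28); WM=18; [0,10) fires=15
i=4 t=22 v=5: → [18,28); WM=18
i=5 t=24 v=3: → [18,28); WM=18
i=6 t=24 v=9: → [18,28); WM=18
i=7 t=9 v=5: DROP (t<18-2); WM=23; [9,19) fires=5
i=8 t=29 v=4: → [27,37); WM=23
i=9 t=30 v=4: → [27,37); WM=23
i=10 t=33 v=3: → [27,37); WM=23
i=11 t=45 v=3: → [45,55),[36,46); WM=44; [18,28) fires=21 [27,37) fires=11
i=12 t=31 v=1: DROP (t<44-2); WM=44
i=13 t=53 v=5: → [45,55); WM=44
i=14 t=44 v=7: → [36,46); WM=44
i=15 t=49 v=9: → [45,55); WM=52; [36,46) fires=10
i=16 t=47 v=1: DROP (t<52-2); WM=52
i=17 t=59 v=1: → [54,64); WM=52
i=18 t=48 v=8: DROP (t<52-2); WM=52
i=19 t=56 v=6: → [54,64); WM=58; [45,55) fires=17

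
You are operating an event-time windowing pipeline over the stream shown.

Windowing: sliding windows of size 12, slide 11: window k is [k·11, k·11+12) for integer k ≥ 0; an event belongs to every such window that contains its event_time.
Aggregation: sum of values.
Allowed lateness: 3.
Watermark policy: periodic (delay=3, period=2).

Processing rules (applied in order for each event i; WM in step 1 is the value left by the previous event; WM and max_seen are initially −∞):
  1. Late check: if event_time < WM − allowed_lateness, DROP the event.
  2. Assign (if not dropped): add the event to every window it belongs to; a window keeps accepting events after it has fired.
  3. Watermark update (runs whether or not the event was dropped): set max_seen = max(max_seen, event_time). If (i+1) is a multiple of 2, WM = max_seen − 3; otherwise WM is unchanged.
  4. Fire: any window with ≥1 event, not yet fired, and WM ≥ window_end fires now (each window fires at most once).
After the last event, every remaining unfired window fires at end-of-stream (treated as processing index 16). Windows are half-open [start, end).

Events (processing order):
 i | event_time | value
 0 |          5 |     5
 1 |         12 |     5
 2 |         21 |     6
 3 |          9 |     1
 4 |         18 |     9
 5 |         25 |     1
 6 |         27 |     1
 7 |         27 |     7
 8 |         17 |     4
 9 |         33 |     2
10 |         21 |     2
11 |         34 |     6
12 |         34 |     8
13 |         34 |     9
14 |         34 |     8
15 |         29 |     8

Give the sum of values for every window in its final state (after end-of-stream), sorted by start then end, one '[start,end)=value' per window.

[0,12)=6 [11,23)=20 [22,34)=19 [33,45)=33

i=0 t=5 v=5: → [0,12); WM=−∞
i=1 t=12 v=5: → [11,23); WM=9
i=2 t=21 v=6: → [11,23); WM=9
i=3 t=9 v=1: → [0,12); WM=18; [0,12) fires=6
i=4 t=18 v=9: → [11,23); WM=18
i=5 t=25 v=1: → [22,34); WM=22
i=6 t=27 v=1: → [22,34); WM=22
i=7 t=27 v=7: → [22,34); WM=24; [11,23) fires=20
i=8 t=17 v=4: DROP (t<24-3); WM=24
i=9 t=33 v=2: → [33,45),[22,34); WM=30
i=10 t=21 v=2: DROP (t<30-3); WM=30
i=11 t=34 v=6: → [33,45); WM=31
i=12 t=34 v=8: → [33,45); WM=31
i=13 t=34 v=9: → [33,45); WM=31
i=14 t=34 v=8: → [33,45); WM=31
i=15 t=29 v=8: → [22,34); WM=31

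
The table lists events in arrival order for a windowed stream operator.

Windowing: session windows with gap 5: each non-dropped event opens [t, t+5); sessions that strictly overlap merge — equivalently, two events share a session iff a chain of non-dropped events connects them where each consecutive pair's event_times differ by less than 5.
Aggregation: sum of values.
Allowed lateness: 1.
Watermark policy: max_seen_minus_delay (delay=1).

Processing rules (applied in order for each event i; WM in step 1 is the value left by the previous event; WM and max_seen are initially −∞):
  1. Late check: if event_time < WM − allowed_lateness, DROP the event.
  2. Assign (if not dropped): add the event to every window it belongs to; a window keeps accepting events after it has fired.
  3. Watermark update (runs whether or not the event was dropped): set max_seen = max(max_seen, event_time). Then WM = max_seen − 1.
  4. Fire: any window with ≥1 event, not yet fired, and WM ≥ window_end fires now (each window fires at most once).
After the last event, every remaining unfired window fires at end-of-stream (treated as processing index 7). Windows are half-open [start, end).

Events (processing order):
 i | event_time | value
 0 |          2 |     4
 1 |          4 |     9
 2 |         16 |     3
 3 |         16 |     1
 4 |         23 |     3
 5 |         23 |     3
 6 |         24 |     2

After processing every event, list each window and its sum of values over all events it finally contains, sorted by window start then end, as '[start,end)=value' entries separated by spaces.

[2,9)=13 [16,21)=4 [23,29)=8

i=0 t=2 v=4: → [2,7); WM=1
i=1 t=4 v=9: → [2,9); WM=3
i=2 t=16 v=3: → [16,21); WM=15
i=3 t=16 v=1: → [16,21); WM=15
i=4 t=23 v=3: → [23,28); WM=22
i=5 t=23 v=3: → [23,28); WM=22
i=6 t=24 v=2: → [23,29); WM=23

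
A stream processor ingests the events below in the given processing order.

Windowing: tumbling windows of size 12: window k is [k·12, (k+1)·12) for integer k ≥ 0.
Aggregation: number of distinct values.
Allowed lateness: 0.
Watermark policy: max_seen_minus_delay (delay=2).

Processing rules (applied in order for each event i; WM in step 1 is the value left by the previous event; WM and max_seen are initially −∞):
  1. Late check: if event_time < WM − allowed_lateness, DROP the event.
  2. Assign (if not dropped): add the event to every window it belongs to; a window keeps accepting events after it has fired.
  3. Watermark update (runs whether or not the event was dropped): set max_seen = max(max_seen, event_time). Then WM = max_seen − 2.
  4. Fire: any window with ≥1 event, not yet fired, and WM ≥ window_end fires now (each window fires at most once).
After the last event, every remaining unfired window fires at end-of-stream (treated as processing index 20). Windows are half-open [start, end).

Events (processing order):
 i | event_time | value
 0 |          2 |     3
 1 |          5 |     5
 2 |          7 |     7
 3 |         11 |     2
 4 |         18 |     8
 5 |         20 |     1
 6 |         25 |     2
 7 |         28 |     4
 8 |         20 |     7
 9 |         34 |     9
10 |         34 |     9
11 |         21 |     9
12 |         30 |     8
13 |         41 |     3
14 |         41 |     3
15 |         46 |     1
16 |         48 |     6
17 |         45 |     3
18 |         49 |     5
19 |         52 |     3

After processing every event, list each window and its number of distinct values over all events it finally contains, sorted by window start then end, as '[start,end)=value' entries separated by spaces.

[0,12)=4 [12,24)=2 [24,36)=3 [36,48)=2 [48,60)=3

i=0 t=2 v=3: → [0,12); WM=0
i=1 t=5 v=5: → [0,12); WM=3
i=2 t=7 v=7: → [0,12); WM=5
i=3 t=11 v=2: → [0,12); WM=9
i=4 t=18 v=8: → [12,24); WM=16; [0,12) fires=4
i=5 t=20 v=1: → [12,24); WM=18
i=6 t=25 v=2: → [24,36); WM=23
i=7 t=28 v=4: → [24,36); WM=26; [12,24) fires=2
i=8 t=20 v=7: DROP (t<26-0); WM=26
i=9 t=34 v=9: → [24,36); WM=32
i=10 t=34 v=9: → [24,36); WM=32
i=11 t=21 v=9: DROP (t<32-0); WM=32
i=12 t=30 v=8: DROP (t<32-0); WM=32
i=13 t=41 v=3: → [36,48); WM=39; [24,36) fires=3
i=14 t=41 v=3: → [36,48); WM=39
i=15 t=46 v=1: → [36,48); WM=44
i=16 t=48 v=6: → [48,60); WM=46
i=17 t=45 v=3: DROP (t<46-0); WM=46
i=18 t=49 v=5: → [48,60); WM=47
i=19 t=52 v=3: → [48,60); WM=50; [36,48) fires=2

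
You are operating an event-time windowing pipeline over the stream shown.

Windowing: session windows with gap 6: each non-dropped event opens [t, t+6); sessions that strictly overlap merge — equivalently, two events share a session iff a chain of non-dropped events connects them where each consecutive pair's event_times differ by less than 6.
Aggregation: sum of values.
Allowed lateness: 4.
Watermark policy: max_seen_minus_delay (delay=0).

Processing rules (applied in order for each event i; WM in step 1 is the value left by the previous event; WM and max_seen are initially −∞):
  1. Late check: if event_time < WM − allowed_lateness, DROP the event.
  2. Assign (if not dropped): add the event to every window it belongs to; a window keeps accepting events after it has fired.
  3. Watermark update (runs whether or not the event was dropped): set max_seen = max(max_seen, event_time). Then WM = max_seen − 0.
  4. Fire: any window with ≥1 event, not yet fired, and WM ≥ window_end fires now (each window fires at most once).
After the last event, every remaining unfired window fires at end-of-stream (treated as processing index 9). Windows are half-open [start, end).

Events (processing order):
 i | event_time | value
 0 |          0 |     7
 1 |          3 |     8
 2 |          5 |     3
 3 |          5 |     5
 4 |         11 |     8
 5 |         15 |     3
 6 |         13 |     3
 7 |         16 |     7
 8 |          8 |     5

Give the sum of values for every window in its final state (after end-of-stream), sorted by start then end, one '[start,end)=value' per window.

[0,11)=23 [11,22)=21

i=0 t=0 v=7: → [0,6); WM=0
i=1 t=3 v=8: → [0,9); WM=3
i=2 t=5 v=3: → [0,11); WM=5
i=3 t=5 v=5: → [0,11); WM=5
i=4 t=11 v=8: → [11,17); WM=11
i=5 t=15 v=3: → [11,21); WM=15
i=6 t=13 v=3: → [11,21); WM=15
i=7 t=16 v=7: → [11,22); WM=16
i=8 t=8 v=5: DROP (t<16-4); WM=16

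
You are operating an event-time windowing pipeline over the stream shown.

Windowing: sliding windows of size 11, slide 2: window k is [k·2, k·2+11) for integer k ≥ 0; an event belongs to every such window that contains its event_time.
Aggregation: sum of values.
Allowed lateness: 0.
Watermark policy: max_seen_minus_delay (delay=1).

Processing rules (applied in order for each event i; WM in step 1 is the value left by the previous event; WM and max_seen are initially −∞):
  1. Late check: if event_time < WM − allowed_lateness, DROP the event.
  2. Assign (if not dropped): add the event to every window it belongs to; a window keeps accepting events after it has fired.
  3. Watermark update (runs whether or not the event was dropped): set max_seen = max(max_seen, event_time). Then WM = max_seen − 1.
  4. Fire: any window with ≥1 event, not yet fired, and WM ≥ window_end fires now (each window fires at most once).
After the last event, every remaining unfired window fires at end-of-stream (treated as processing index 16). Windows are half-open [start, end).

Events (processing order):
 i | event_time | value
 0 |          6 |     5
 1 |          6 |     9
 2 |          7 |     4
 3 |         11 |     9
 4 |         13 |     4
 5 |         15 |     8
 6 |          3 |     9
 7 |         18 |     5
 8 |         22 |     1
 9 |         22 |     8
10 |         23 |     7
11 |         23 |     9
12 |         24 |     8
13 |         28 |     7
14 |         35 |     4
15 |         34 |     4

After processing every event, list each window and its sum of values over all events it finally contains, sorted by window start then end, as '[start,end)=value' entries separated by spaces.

i=0 t=6 v=5: → [6,17),[4,15),[2,13),[0,11); WM=5
i=1 t=6 v=9: → [6,17),[4,15),[2,13),[0,11); WM=5
i=2 t=7 v=4: → [6,17),[4,15),[2,13),[0,11); WM=6
i=3 t=11 v=9: → [10,21),[8,19),[6,17),[4,15),[2,13); WM=10
i=4 t=13 v=4: → [12,23),[10,21),[8,19),[6,17),[4,15); WM=12; [0,11) fires=18
i=5 t=15 v=8: → [14,25),[12,23),[10,21),[8,19),[6,17); WM=14; [2,13) fires=27
i=6 t=3 v=9: DROP (t<14-0); WM=14
i=7 t=18 v=5: → [18,29),[16,27),[14,25),[12,23),[10,21),[8,19); WM=17; [4,15) fires=31 [6,17) fires=39
i=8 t=22 v=1: → [22,33),[20,31),[18,29),[16,27),[14,25),[12,23); WM=21; [8,19) fires=26 [10,21) fires=26
i=9 t=22 v=8: → [22,33),[20,31),[18,29),[16,27),[14,25),[12,23); WM=21
i=10 t=23 v=7: → [22,33),[20,31),[18,29),[16,27),[14,25); WM=22
i=11 t=23 v=9: → [22,33),[20,31),[18,29),[16,27),[14,25); WM=22
i=12 t=24 v=8: → [24,35),[22,33),[20,31),[18,29),[16,27),[14,25); WM=23; [12,23) fires=26
i=13 t=28 v=7: → [28,39),[26,37),[24,35),[22,33),[20,31),[18,29); WM=27; [14,25) fires=46 [16,27) fires=38
i=14 t=35 v=4: → [34,45),[32,43),[30,41),[28,39),[26,37); WM=34; [18,29) fires=45 [20,31) fires=40 [22,33) fires=40
i=15 t=34 v=4: → [34,45),[32,43),[30,41),[28,39),[26,37),[24,35); WM=34

[0,11)=18 [2,13)=27 [4,15)=31 [6,17)=39 [8,19)=26 [10,21)=26 [12,23)=26 [14,25)=46 [16,27)=38 [18,29)=45 [20,31)=40 [22,33)=40 [24,35)=19 [26,37)=15 [28,39)=15 [30,41)=8 [32,43)=8 [34,45)=8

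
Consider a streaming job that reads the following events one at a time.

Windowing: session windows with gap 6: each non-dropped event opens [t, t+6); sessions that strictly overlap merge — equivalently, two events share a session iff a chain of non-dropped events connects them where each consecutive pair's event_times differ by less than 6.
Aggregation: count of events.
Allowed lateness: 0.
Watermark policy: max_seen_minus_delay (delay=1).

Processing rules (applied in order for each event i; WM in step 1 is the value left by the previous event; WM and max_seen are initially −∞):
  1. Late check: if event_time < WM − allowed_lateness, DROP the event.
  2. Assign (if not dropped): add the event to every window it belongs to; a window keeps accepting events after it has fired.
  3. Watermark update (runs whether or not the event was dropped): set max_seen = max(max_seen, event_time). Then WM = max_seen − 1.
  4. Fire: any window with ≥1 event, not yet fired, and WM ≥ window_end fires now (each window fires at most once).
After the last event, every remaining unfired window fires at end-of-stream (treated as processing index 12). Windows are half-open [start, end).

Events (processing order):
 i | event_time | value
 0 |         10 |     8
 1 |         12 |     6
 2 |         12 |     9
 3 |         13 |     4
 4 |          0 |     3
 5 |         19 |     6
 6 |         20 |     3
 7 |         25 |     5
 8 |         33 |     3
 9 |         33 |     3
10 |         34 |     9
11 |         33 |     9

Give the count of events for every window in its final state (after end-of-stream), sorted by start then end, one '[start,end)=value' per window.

[10,19)=4 [19,31)=3 [33,40)=4

i=0 t=10 v=8: → [10,16); WM=9
i=1 t=12 v=6: → [10,18); WM=11
i=2 t=12 v=9: → [10,18); WM=11
i=3 t=13 v=4: → [10,19); WM=12
i=4 t=0 v=3: DROP (t<12-0); WM=12
i=5 t=19 v=6: → [19,25); WM=18
i=6 t=20 v=3: → [19,26); WM=19
i=7 t=25 v=5: → [19,31); WM=24
i=8 t=33 v=3: → [33,39); WM=32
i=9 t=33 v=3: → [33,39); WM=32
i=10 t=34 v=9: → [33,40); WM=33
i=11 t=33 v=9: → [33,40); WM=33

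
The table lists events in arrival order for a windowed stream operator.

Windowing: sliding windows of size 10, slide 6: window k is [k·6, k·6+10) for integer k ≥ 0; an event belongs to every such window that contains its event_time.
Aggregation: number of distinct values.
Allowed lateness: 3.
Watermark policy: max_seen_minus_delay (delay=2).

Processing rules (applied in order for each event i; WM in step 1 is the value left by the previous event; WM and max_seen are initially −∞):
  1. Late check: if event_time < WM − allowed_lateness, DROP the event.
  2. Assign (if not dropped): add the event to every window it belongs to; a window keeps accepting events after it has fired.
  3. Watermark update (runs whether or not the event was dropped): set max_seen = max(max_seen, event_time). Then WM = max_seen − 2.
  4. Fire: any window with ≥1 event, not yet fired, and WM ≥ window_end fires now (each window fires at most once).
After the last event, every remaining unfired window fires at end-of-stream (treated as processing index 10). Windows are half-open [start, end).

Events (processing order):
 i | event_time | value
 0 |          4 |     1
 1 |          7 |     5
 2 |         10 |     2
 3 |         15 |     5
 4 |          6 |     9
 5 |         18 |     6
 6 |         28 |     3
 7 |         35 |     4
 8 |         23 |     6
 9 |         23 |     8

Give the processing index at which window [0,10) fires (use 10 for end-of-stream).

i=0 t=4 v=1: → [0,10); WM=2
i=1 t=7 v=5: → [6,16),[0,10); WM=5
i=2 t=10 v=2: → [6,16); WM=8
i=3 t=15 v=5: → [12,22),[6,16); WM=13; [0,10) fires=2
i=4 t=6 v=9: DROP (t<13-3); WM=13
i=5 t=18 v=6: → [18,28),[12,22); WM=16; [6,16) fires=2
i=6 t=28 v=3: → [24,34); WM=26; [12,22) fires=2
i=7 t=35 v=4: → [30,40); WM=33; [18,28) fires=1
i=8 t=23 v=6: DROP (t<33-3); WM=33
i=9 t=23 v=8: DROP (t<33-3); WM=33

3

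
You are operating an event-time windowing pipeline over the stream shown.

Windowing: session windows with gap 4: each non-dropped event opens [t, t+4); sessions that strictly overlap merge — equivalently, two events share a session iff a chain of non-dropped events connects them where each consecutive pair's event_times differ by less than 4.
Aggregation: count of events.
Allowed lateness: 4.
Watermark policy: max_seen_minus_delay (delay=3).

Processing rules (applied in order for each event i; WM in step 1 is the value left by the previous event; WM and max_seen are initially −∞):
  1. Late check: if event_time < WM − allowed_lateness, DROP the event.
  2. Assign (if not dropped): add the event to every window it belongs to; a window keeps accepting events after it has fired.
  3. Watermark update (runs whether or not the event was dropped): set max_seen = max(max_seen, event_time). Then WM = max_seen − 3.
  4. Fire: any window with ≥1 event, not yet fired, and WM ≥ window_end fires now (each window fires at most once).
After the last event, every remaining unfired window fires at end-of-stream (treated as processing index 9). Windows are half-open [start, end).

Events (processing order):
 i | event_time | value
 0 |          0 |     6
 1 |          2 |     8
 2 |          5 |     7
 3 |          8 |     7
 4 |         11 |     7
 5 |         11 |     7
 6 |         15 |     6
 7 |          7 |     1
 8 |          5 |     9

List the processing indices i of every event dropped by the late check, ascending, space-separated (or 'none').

i=0 t=0 v=6: → [0,4); WM=-3
i=1 t=2 v=8: → [0,6); WM=-1
i=2 t=5 v=7: → [0,9); WM=2
i=3 t=8 v=7: → [0,12); WM=5
i=4 t=11 v=7: → [0,15); WM=8
i=5 t=11 v=7: → [0,15); WM=8
i=6 t=15 v=6: → [15,19); WM=12
i=7 t=7 v=1: DROP (t<12-4); WM=12
i=8 t=5 v=9: DROP (t<12-4); WM=12

7 8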